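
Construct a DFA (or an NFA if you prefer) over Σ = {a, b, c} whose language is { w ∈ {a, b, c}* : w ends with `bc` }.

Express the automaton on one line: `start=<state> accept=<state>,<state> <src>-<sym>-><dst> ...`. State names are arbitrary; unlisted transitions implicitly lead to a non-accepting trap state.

start=q0 accept=q2 q0-a->q0 q0-b->q1 q0-c->q0 q1-a->q0 q1-b->q1 q1-c->q2 q2-a->q0 q2-b->q1 q2-c->q0

Remember how much of `bc` the current input suffix matches. State q0 means no match yet; q1 means the last symbol is `b`; q2 means the last 2 symbols are `bc`. Only q2 accepts. On a mismatch, fall back to the longest proper suffix that is still a prefix of `bc`.
With 3 states:
        a   b   c  
>  q0   q0  q1  q0 
   q1   q0  q1  q2 
 * q2   q0  q1  q0 
(> = start, * = accepting)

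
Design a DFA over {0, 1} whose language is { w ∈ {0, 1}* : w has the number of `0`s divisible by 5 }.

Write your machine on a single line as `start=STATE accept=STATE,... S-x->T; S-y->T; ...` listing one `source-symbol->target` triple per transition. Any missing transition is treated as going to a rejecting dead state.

Keep the running count of `0`s modulo 5: each `0` advances along the cycle S0 → S1 → S2 → S3 → S4 → S0 while other symbols loop. Accept at S0.
With 5 states:
        0   1  
>* S0   S1  S0 
   S1   S2  S1 
   S2   S3  S2 
   S3   S4  S3 
   S4   S0  S4 
(> = start, * = accepting)

start=S0; accept=S0; S0-0->S1; S0-1->S0; S1-0->S2; S1-1->S1; S2-0->S3; S2-1->S2; S3-0->S4; S3-1->S3; S4-0->S0; S4-1->S4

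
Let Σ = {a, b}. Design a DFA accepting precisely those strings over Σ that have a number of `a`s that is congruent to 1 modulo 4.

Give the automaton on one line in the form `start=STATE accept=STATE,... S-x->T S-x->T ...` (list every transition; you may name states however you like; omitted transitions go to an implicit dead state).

start=s0 accept=s1 s0-a->s1 s0-b->s0 s1-a->s2 s1-b->s1 s2-a->s3 s2-b->s2 s3-a->s0 s3-b->s3

The only thing that matters is how many `a`s have appeared, reduced mod 4. Use one state per residue: s0 for 0, …, s3 for 3. Reading `a` moves to the next residue; anything else stays put. s1 is accepting.
        a   b  
>  s0   s1  s0 
 * s1   s2  s1 
   s2   s3  s2 
   s3   s0  s3 
(> = start, * = accepting)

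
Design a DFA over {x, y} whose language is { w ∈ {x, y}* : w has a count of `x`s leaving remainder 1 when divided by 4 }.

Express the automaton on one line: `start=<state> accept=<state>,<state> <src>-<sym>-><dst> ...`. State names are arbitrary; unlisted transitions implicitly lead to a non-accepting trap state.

Keep the running count of `x`s modulo 4: each `x` advances along the cycle A → B → C → D → A while other symbols loop. Accept at B.
4 states suffice.
       x  y 
>  A   B  A 
 * B   C  B 
   C   D  C 
   D   A  D 
(> = start, * = accepting)

start=A accept=B A-x->B A-y->A B-x->C B-y->B C-x->D C-y->C D-x->A D-y->D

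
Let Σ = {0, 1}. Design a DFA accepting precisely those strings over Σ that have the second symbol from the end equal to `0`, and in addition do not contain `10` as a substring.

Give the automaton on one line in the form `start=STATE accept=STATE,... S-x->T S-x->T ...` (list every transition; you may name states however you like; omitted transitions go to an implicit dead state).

start=S0 accept=S3,S4 S0-0->S1 S0-1->S2 S1-0->S3 S1-1->S4 S2-0->S2 S2-1->S2 S3-0->S3 S3-1->S4 S4-0->S2 S4-1->S2

Run two small machines in parallel and take their product. One (7 states) tracks the last 2 symbols read; the other (3 states) tracks partial matches of the forbidden pattern `10`. Each combined state is a pair, one component from each; accept when both components accept. After merging equivalent states the machine shrinks.
A 5-state machine:
        0   1  
>  S0   S1  S2 
   S1   S3  S4 
   S2   S2  S2 
 * S3   S3  S4 
 * S4   S2  S2 
(> = start, * = accepting)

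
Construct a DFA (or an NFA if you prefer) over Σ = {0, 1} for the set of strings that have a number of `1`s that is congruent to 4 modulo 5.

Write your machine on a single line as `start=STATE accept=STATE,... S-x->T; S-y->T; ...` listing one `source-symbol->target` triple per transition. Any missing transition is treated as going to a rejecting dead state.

start=q0; accept=q4; q0-0->q0; q0-1->q1; q1-0->q1; q1-1->q2; q2-0->q2; q2-1->q3; q3-0->q3; q3-1->q4; q4-0->q4; q4-1->q0

The only thing that matters is how many `1`s have appeared, reduced mod 5. Use one state per residue: q0 for 0, …, q4 for 4. Reading `1` moves to the next residue; anything else stays put. q4 is accepting.
        0   1  
>  q0   q0  q1 
   q1   q1  q2 
   q2   q2  q3 
   q3   q3  q4 
 * q4   q4  q0 
(> = start, * = accepting)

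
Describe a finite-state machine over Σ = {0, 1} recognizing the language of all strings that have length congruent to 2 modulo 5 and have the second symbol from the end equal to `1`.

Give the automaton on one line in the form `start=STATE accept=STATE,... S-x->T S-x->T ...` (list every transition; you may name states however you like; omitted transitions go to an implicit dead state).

start=S0 accept=S5,S6 S0-0->S1 S0-1->S2 S1-0->S3 S1-1->S4 S2-0->S5 S2-1->S6 S3-0->S7 S3-1->S8 S4-0->S9 S4-1->S10 S5-0->S7 S5-1->S8 S6-0->S9 S6-1->S10 S7-0->S11 S7-1->S12 S8-0->S13 S8-1->S14 S9-0->S11 S9-1->S12 S10-0->S13 S10-1->S14 S11-0->S15 S11-1->S16 S12-0->S17 S12-1->S18 S13-0->S15 S13-1->S16 S14-0->S17 S14-1->S18 S15-0->S19 S15-1->S20 S16-0->S21 S16-1->S22 S17-0->S19 S17-1->S20 S18-0->S21 S18-1->S22 S19-0->S3 S19-1->S4 S20-0->S5 S20-1->S6 S21-0->S3 S21-1->S4 S22-0->S5 S22-1->S6

Run two small machines in parallel and take their product. The first has 5 states tracking the input length modulo 5; the second has 7 states tracking the last 2 symbols read. A product state is a pair (one from each), accepting exactly when both do.
          0    1  
>  S0     S1   S2 
   S1     S3   S4 
   S2     S5   S6 
   S3     S7   S8 
   S4     S9  S10 
 * S5     S7   S8 
 * S6     S9  S10 
   S7    S11  S12 
   S8    S13  S14 
   S9    S11  S12 
   S10   S13  S14 
   S11   S15  S16 
   S12   S17  S18 
   S13   S15  S16 
   S14   S17  S18 
   S15   S19  S20 
   S16   S21  S22 
   S17   S19  S20 
   S18   S21  S22 
   S19    S3   S4 
   S20    S5   S6 
   S21    S3   S4 
   S22    S5   S6 
(> = start, * = accepting)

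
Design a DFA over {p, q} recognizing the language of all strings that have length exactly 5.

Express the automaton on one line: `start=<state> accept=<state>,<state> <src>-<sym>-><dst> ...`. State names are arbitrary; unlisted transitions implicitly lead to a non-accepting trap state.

Count input length up to 6: every symbol moves from A toward G, which means 'more than 5' and absorbs. Accept from {F}.
A 7-state machine:
       p  q 
>  A   B  B 
   B   C  C 
   C   D  D 
   D   E  E 
   E   F  F 
 * F   G  G 
   G   G  G 
(> = start, * = accepting)

start=A accept=F A-p->B A-q->B B-p->C B-q->C C-p->D C-q->D D-p->E D-q->E E-p->F E-q->F F-p->G F-q->G G-p->G G-q->G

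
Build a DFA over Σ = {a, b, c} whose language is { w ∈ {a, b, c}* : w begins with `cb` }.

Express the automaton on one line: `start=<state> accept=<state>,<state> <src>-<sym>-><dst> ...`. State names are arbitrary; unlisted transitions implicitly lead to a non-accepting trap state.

Walk along `cb` while the input agrees: from S0 take `c` to S1, and so on. Any deviation drops to the rejecting sink S3. Once S2 is reached the prefix is confirmed and every continuation is accepted.
With 4 states:
        a   b   c  
>  S0   S3  S3  S1 
   S1   S3  S2  S3 
 * S2   S2  S2  S2 
   S3   S3  S3  S3 
(> = start, * = accepting)

start=S0 accept=S2 S0-a->S3 S0-b->S3 S0-c->S1 S1-a->S3 S1-b->S2 S1-c->S3 S2-a->S2 S2-b->S2 S2-c->S2 S3-a->S3 S3-b->S3 S3-c->S3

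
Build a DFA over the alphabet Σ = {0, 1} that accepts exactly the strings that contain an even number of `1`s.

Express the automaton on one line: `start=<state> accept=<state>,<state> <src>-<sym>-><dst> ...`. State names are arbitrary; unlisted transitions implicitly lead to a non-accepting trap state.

start=q0 accept=q0 q0-0->q0 q0-1->q1 q1-0->q1 q1-1->q0

Keep the running count of `1`s modulo 2: each `1` advances along the cycle q0 → q1 → q0 while other symbols loop. Accept at q0.
        0   1  
>* q0   q0  q1 
   q1   q1  q0 
(> = start, * = accepting)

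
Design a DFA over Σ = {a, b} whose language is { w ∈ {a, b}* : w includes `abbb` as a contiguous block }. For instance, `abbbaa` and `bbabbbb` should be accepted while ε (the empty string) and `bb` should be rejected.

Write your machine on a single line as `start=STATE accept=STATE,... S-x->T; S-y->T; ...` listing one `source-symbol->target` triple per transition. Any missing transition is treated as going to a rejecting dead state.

Track how much of `abbb` has been matched so far: state q0 is no progress, q4 is the absorbing accept state reached once `abbb` has occurred. Intermediate states record partial matches; on a mismatch, fall back to the longest reusable overlap.
A 5-state machine:
        a   b  
>  q0   q1  q0 
   q1   q1  q2 
   q2   q1  q3 
   q3   q1  q4 
 * q4   q4  q4 
(> = start, * = accepting)

start=q0; accept=q4; q0-a->q1; q0-b->q0; q1-a->q1; q1-b->q2; q2-a->q1; q2-b->q3; q3-a->q1; q3-b->q4; q4-a->q4; q4-b->q4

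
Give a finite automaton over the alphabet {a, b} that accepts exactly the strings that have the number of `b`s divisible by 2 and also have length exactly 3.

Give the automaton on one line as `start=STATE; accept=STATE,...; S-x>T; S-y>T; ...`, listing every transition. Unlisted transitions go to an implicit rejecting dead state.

Handle the two conditions separately and then intersect. The first has 2 states tracking the count of `b`s modulo 2; the second has 5 states tracking the input length, saturating at 4. A product state is a pair (one from each), accepting exactly when both do. After merging equivalent states the machine shrinks.
With 7 states:
        a   b  
>  q0   q1  q2 
   q1   q3  q4 
   q2   q4  q3 
   q3   q5  q6 
   q4   q6  q5 
 * q5   q6  q6 
   q6   q6  q6 
(> = start, * = accepting)

start=q0; accept=q5; q0-a>q1; q0-b>q2; q1-a>q3; q1-b>q4; q2-a>q4; q2-b>q3; q3-a>q5; q3-b>q6; q4-a>q6; q4-b>q5; q5-a>q6; q5-b>q6; q6-a>q6; q6-b>q6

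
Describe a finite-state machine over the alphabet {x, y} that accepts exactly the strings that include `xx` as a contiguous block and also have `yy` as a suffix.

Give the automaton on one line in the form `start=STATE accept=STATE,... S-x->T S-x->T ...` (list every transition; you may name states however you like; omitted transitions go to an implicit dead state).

start=S0 accept=S4 S0-x->S1 S0-y->S0 S1-x->S2 S1-y->S0 S2-x->S2 S2-y->S3 S3-x->S2 S3-y->S4 S4-x->S2 S4-y->S4

Run two small machines in parallel and take their product. One (3 states) tracks whether and how much of `xx` has been seen; the other (3 states) tracks how much of the suffix `yy` has currently been matched. Each combined state is a pair, one component from each; accept when both components accept. Equivalent product states are then merged.
        x   y  
>  S0   S1  S0 
   S1   S2  S0 
   S2   S2  S3 
   S3   S2  S4 
 * S4   S2  S4 
(> = start, * = accepting)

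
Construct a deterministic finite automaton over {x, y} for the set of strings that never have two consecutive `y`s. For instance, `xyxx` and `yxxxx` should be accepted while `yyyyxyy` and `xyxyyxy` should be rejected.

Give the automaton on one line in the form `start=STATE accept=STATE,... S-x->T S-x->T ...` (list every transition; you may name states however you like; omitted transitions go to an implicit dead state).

start=S0 accept=S0,S1 S0-x->S0 S0-y->S1 S1-x->S0 S1-y->S2 S2-x->S2 S2-y->S2

Track partial matches of the forbidden pattern `yy`. State S2 is a dead state reached once `yy` has occurred; every other state accepts. S0 means no part of `yy` is currently matched.
With 3 states:
        x   y  
>* S0   S0  S1 
 * S1   S0  S2 
   S2   S2  S2 
(> = start, * = accepting)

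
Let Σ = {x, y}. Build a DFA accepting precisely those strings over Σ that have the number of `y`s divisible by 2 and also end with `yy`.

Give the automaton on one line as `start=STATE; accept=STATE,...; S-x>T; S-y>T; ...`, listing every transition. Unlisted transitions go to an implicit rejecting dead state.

start=s0; accept=s3; s0-x>s0; s0-y>s1; s1-x>s2; s1-y>s3; s2-x>s2; s2-y>s0; s3-x>s0; s3-y>s1

Build one automaton per condition and run them in lockstep. The first has 2 states tracking the count of `y`s modulo 2; the second has 3 states tracking how much of the suffix `yy` has currently been matched. A product state is a pair (one from each), accepting exactly when both do. Minimizing collapses redundant product states.
        x   y  
>  s0   s0  s1 
   s1   s2  s3 
   s2   s2  s0 
 * s3   s0  s1 
(> = start, * = accepting)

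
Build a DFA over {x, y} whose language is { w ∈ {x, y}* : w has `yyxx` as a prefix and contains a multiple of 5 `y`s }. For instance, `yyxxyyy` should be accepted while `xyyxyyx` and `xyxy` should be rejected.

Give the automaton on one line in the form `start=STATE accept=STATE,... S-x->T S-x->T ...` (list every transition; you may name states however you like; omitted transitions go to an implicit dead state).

Handle the two conditions separately and then intersect. The first has 6 states tracking whether the input so far still matches the prefix `yyxx`; the second has 5 states tracking the count of `y`s modulo 5. A product state is a pair (one from each), accepting exactly when both do.
          x    y  
>  S0     S1   S2 
   S1     S1   S3 
   S2     S3   S4 
   S3     S3   S5 
   S4     S6   S7 
   S5     S5   S7 
   S6     S8   S7 
   S7     S7   S9 
   S8     S8  S10 
   S9     S9   S1 
   S10   S10  S11 
   S11   S11  S12 
 * S12   S12  S13 
   S13   S13   S8 
(> = start, * = accepting)

start=S0 accept=S12 S0-x->S1 S0-y->S2 S1-x->S1 S1-y->S3 S2-x->S3 S2-y->S4 S3-x->S3 S3-y->S5 S4-x->S6 S4-y->S7 S5-x->S5 S5-y->S7 S6-x->S8 S6-y->S7 S7-x->S7 S7-y->S9 S8-x->S8 S8-y->S10 S9-x->S9 S9-y->S1 S10-x->S10 S10-y->S11 S11-x->S11 S11-y->S12 S12-x->S12 S12-y->S13 S13-x->S13 S13-y->S8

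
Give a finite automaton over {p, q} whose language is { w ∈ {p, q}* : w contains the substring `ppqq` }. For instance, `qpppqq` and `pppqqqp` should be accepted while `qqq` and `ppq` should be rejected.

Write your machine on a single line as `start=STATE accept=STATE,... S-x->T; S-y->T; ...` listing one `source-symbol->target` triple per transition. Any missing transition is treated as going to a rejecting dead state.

start=S0; accept=S4; S0-p->S1; S0-q->S0; S1-p->S2; S1-q->S0; S2-p->S2; S2-q->S3; S3-p->S1; S3-q->S4; S4-p->S4; S4-q->S4

States S0..S3 record the length of the longest prefix of `ppqq` that matches the current input suffix. Reaching S4 means `ppqq` has been seen, and we stay there forever. Accept from S4.
With 5 states:
        p   q  
>  S0   S1  S0 
   S1   S2  S0 
   S2   S2  S3 
   S3   S1  S4 
 * S4   S4  S4 
(> = start, * = accepting)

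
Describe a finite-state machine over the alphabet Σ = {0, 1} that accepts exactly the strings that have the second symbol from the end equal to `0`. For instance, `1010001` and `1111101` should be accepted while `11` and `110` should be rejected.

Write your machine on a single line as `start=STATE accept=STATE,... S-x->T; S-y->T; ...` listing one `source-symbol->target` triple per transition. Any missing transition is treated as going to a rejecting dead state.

start=q0; accept=q3,q4; q0-0->q1; q0-1->q2; q1-0->q3; q1-1->q4; q2-0->q5; q2-1->q6; q3-0->q3; q3-1->q4; q4-0->q5; q4-1->q6; q5-0->q3; q5-1->q4; q6-0->q5; q6-1->q6

A DFA must remember the last 2 symbols (since which symbol is second-to-last isn't known until the input ends). Use one state per possible window of the last ≤2 symbols; accept from those whose window starts with `0`.
With 7 states:
        0   1  
>  q0   q1  q2 
   q1   q3  q4 
   q2   q5  q6 
 * q3   q3  q4 
 * q4   q5  q6 
   q5   q3  q4 
   q6   q5  q6 
(> = start, * = accepting)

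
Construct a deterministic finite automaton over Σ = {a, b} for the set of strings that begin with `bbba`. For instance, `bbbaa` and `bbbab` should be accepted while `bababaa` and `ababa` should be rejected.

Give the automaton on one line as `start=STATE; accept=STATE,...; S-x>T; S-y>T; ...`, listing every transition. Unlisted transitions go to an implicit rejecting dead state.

start=q0; accept=q4; q0-a>q5; q0-b>q1; q1-a>q5; q1-b>q2; q2-a>q5; q2-b>q3; q3-a>q4; q3-b>q5; q4-a>q4; q4-b>q4; q5-a>q5; q5-b>q5

Walk along `bbba` while the input agrees: from q0 take `b` to q1, and so on. Any deviation drops to the rejecting sink q5. Once q4 is reached the prefix is confirmed and every continuation is accepted.
A 6-state machine:
        a   b  
>  q0   q5  q1 
   q1   q5  q2 
   q2   q5  q3 
   q3   q4  q5 
 * q4   q4  q4 
   q5   q5  q5 
(> = start, * = accepting)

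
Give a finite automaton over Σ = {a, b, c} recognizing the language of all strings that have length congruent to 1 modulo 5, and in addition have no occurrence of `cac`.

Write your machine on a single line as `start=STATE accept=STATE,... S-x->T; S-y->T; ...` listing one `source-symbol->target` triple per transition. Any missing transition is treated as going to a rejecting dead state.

start=S0; accept=S1,S2,S17; S0-a->S1; S0-b->S1; S0-c->S2; S1-a->S3; S1-b->S3; S1-c->S4; S2-a->S5; S2-b->S3; S2-c->S4; S3-a->S6; S3-b->S6; S3-c->S7; S4-a->S8; S4-b->S6; S4-c->S7; S5-a->S6; S5-b->S6; S5-c->S9; S6-a->S10; S6-b->S10; S6-c->S11; S7-a->S12; S7-b->S10; S7-c->S11; S8-a->S10; S8-b->S10; S8-c->S13; S9-a->S13; S9-b->S13; S9-c->S13; S10-a->S0; S10-b->S0; S10-c->S14; S11-a->S15; S11-b->S0; S11-c->S14; S12-a->S0; S12-b->S0; S12-c->S16; S13-a->S16; S13-b->S16; S13-c->S16; S14-a->S17; S14-b->S1; S14-c->S2; S15-a->S1; S15-b->S1; S15-c->S18; S16-a->S18; S16-b->S18; S16-c->S18; S17-a->S3; S17-b->S3; S17-c->S19; S18-a->S19; S18-b->S19; S18-c->S19; S19-a->S9; S19-b->S9; S19-c->S9

Handle the two conditions separately and then intersect. One (5 states) tracks the input length modulo 5; the other (4 states) tracks partial matches of the forbidden pattern `cac`. Each combined state is a pair, one component from each; accept when both components accept.
With 20 states:
          a    b    c  
>  S0     S1   S1   S2 
 * S1     S3   S3   S4 
 * S2     S5   S3   S4 
   S3     S6   S6   S7 
   S4     S8   S6   S7 
   S5     S6   S6   S9 
   S6    S10  S10  S11 
   S7    S12  S10  S11 
   S8    S10  S10  S13 
   S9    S13  S13  S13 
   S10    S0   S0  S14 
   S11   S15   S0  S14 
   S12    S0   S0  S16 
   S13   S16  S16  S16 
   S14   S17   S1   S2 
   S15    S1   S1  S18 
   S16   S18  S18  S18 
 * S17    S3   S3  S19 
   S18   S19  S19  S19 
   S19    S9   S9   S9 
(> = start, * = accepting)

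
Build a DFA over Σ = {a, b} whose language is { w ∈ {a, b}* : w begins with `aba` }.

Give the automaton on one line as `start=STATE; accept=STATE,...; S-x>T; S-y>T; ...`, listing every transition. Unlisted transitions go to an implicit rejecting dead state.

start=s0; accept=s3; s0-a>s1; s0-b>s4; s1-a>s4; s1-b>s2; s2-a>s3; s2-b>s4; s3-a>s3; s3-b>s3; s4-a>s4; s4-b>s4

Check the first 3 symbols one by one: s0 through s2 record how many have matched `aba` so far; any wrong symbol goes to the dead state s4. After all 3 match we enter the accepting sink s3.
5 states suffice.
        a   b  
>  s0   s1  s4 
   s1   s4  s2 
   s2   s3  s4 
 * s3   s3  s3 
   s4   s4  s4 
(> = start, * = accepting)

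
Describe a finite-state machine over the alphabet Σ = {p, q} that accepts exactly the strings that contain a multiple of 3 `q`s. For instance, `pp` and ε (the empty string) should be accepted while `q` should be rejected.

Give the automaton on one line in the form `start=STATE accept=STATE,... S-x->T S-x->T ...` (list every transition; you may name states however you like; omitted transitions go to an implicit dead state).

start=A accept=A A-p->A A-q->B B-p->B B-q->C C-p->C C-q->A

Keep the running count of `q`s modulo 3: each `q` advances along the cycle A → B → C → A while other symbols loop. Accept at A.
       p  q 
>* A   A  B 
   B   B  C 
   C   C  A 
(> = start, * = accepting)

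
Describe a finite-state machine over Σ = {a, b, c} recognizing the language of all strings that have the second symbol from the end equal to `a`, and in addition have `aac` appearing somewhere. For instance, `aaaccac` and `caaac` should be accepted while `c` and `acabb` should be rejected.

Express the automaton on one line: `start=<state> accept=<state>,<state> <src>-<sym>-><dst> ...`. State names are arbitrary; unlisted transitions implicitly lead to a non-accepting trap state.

Handle the two conditions separately and then intersect. One (13 states) tracks the last 2 symbols read; the other (4 states) tracks whether and how much of `aac` has been seen. Each combined state is a pair, one component from each; accept when both components accept. After merging equivalent states the machine shrinks.
A 7-state machine:
        a   b   c  
>  q0   q1  q0  q0 
   q1   q2  q0  q0 
   q2   q2  q0  q3 
 * q3   q4  q5  q5 
   q4   q6  q3  q3 
   q5   q4  q5  q5 
 * q6   q6  q3  q3 
(> = start, * = accepting)

start=q0 accept=q3,q6 q0-a->q1 q0-b->q0 q0-c->q0 q1-a->q2 q1-b->q0 q1-c->q0 q2-a->q2 q2-b->q0 q2-c->q3 q3-a->q4 q3-b->q5 q3-c->q5 q4-a->q6 q4-b->q3 q4-c->q3 q5-a->q4 q5-b->q5 q5-c->q5 q6-a->q6 q6-b->q3 q6-c->q3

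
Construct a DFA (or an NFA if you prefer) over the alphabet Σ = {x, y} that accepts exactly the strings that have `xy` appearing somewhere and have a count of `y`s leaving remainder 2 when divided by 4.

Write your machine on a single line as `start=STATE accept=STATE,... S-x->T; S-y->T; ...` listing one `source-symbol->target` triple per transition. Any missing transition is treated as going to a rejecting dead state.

Handle the two conditions separately and then intersect. The first has 3 states tracking whether and how much of `xy` has been seen; the second has 4 states tracking the count of `y`s modulo 4. A product state is a pair (one from each), accepting exactly when both do. Equivalent product states are then merged.
        x   y  
>  s0   s1  s2 
   s1   s1  s3 
   s2   s3  s4 
   s3   s3  s5 
   s4   s6  s7 
 * s5   s5  s8 
   s6   s6  s8 
   s7   s8  s0 
   s8   s8  s1 
(> = start, * = accepting)

start=s0; accept=s5; s0-x->s1; s0-y->s2; s1-x->s1; s1-y->s3; s2-x->s3; s2-y->s4; s3-x->s3; s3-y->s5; s4-x->s6; s4-y->s7; s5-x->s5; s5-y->s8; s6-x->s6; s6-y->s8; s7-x->s8; s7-y->s0; s8-x->s8; s8-y->s1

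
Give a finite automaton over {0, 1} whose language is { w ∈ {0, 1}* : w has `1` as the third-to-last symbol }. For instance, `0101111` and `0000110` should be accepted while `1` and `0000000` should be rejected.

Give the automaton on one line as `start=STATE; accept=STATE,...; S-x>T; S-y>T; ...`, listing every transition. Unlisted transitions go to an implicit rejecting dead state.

start=q0; accept=q11,q12,q13,q14; q0-0>q1; q0-1>q2; q1-0>q3; q1-1>q4; q2-0>q5; q2-1>q6; q3-0>q7; q3-1>q8; q4-0>q9; q4-1>q10; q5-0>q11; q5-1>q12; q6-0>q13; q6-1>q14; q7-0>q7; q7-1>q8; q8-0>q9; q8-1>q10; q9-0>q11; q9-1>q12; q10-0>q13; q10-1>q14; q11-0>q7; q11-1>q8; q12-0>q9; q12-1>q10; q13-0>q11; q13-1>q12; q14-0>q13; q14-1>q14

Because acceptance depends on a position counted from the end, the machine has to buffer the most recent 3 symbols. Make each state the string of the last up-to-3 symbols read; on input `x` shift the window left and append `x`. Accept when the buffered window has length 3 and begins with `1`.
15 states suffice.
          0    1  
>  q0     q1   q2 
   q1     q3   q4 
   q2     q5   q6 
   q3     q7   q8 
   q4     q9  q10 
   q5    q11  q12 
   q6    q13  q14 
   q7     q7   q8 
   q8     q9  q10 
   q9    q11  q12 
   q10   q13  q14 
 * q11    q7   q8 
 * q12    q9  q10 
 * q13   q11  q12 
 * q14   q13  q14 
(> = start, * = accepting)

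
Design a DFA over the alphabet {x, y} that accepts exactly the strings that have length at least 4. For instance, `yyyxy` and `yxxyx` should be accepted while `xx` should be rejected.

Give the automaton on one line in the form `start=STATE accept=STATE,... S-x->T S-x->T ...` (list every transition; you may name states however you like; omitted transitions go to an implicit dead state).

We only need to distinguish lengths 0, 1, …, 4, and '>4'. Chain A → B → C → D → E → F on every symbol, with F looping. Accepting states: {E, F}.
A 6-state machine:
       x  y 
>  A   B  B 
   B   C  C 
   C   D  D 
   D   E  E 
 * E   F  F 
 * F   F  F 
(> = start, * = accepting)

start=A accept=E,F A-x->B A-y->B B-x->C B-y->C C-x->D C-y->D D-x->E D-y->E E-x->F E-y->F F-x->F F-y->F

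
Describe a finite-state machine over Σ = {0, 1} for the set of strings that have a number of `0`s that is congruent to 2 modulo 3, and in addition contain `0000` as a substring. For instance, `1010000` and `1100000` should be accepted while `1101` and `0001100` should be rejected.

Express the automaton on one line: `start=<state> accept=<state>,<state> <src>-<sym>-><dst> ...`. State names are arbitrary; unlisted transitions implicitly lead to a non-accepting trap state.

Run two small machines in parallel and take their product. One (3 states) tracks the count of `0`s modulo 3; the other (5 states) tracks whether and how much of `0000` has been seen. Each combined state is a pair, one component from each; accept when both components accept.
15 states suffice.
       0  1 
>  A   B  A 
   B   C  D 
   C   E  F 
   D   G  D 
   E   H  A 
   F   I  F 
   G   J  F 
   H   K  H 
   I   L  A 
   J   M  A 
 * K   N  K 
   L   O  D 
   M   K  D 
   N   H  N 
   O   N  F 
(> = start, * = accepting)

start=A accept=K A-0->B A-1->A B-0->C B-1->D C-0->E C-1->F D-0->G D-1->D E-0->H E-1->A F-0->I F-1->F G-0->J G-1->F H-0->K H-1->H I-0->L I-1->A J-0->M J-1->A K-0->N K-1->K L-0->O L-1->D M-0->K M-1->D N-0->H N-1->N O-0->N O-1->F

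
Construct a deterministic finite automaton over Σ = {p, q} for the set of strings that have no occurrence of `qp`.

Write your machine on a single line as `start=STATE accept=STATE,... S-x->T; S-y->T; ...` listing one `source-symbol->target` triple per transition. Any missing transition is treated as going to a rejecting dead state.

Track partial matches of the forbidden pattern `qp`. State S2 is a dead state reached once `qp` has occurred; every other state accepts. S0 means no part of `qp` is currently matched.
3 states suffice.
        p   q  
>* S0   S0  S1 
 * S1   S2  S1 
   S2   S2  S2 
(> = start, * = accepting)

start=S0; accept=S0,S1; S0-p->S0; S0-q->S1; S1-p->S2; S1-q->S1; S2-p->S2; S2-q->S2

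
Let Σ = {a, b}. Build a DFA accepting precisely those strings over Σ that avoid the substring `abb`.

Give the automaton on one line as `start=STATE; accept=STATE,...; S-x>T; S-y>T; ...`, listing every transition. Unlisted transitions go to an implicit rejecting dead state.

start=s0; accept=s0,s1,s2; s0-a>s1; s0-b>s0; s1-a>s1; s1-b>s2; s2-a>s1; s2-b>s3; s3-a>s3; s3-b>s3

Track partial matches of the forbidden pattern `abb`. State s3 is a dead state reached once `abb` has occurred; every other state accepts. s0 means no part of `abb` is currently matched.
A 4-state machine:
        a   b  
>* s0   s1  s0 
 * s1   s1  s2 
 * s2   s1  s3 
   s3   s3  s3 
(> = start, * = accepting)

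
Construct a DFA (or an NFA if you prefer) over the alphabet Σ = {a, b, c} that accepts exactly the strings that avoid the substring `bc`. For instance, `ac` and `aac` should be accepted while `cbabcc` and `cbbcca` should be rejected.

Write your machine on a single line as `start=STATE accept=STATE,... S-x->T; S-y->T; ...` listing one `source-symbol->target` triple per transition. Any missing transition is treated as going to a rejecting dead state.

This is the complement of 'contains `bc`'. Use the same substring-matching states — q0 through q2 holding how much of `bc` has just been matched — but flip the accepting set: everything except the trap q2 accepts.
        a   b   c  
>* q0   q0  q1  q0 
 * q1   q0  q1  q2 
   q2   q2  q2  q2 
(> = start, * = accepting)

start=q0; accept=q0,q1; q0-a->q0; q0-b->q1; q0-c->q0; q1-a->q0; q1-b->q1; q1-c->q2; q2-a->q2; q2-b->q2; q2-c->q2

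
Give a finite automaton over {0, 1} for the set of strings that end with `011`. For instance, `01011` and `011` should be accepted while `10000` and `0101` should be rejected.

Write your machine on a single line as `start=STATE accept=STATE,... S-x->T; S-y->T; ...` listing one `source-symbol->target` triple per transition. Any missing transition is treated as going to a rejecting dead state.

start=A; accept=D; A-0->B; A-1->A; B-0->B; B-1->C; C-0->B; C-1->D; D-0->B; D-1->A

Let each state record the length of the longest suffix of the input read so far that is also a prefix of `011`. B means the last symbol is `0`; C means the last 2 symbols are `01`; D means the last 3 symbols are `011`. Accept only at D, where the string currently ends in `011`.
With 4 states:
       0  1 
>  A   B  A 
   B   B  C 
   C   B  D 
 * D   B  A 
(> = start, * = accepting)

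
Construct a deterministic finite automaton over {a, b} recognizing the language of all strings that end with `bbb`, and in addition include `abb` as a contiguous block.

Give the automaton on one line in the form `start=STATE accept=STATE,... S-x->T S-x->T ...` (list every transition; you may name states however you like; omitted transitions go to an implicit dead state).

start=q0 accept=q4 q0-a->q1 q0-b->q0 q1-a->q1 q1-b->q2 q2-a->q1 q2-b->q3 q3-a->q1 q3-b->q4 q4-a->q1 q4-b->q4

Run two small machines in parallel and take their product. The first has 4 states tracking how much of the suffix `bbb` has currently been matched; the second has 4 states tracking whether and how much of `abb` has been seen. A product state is a pair (one from each), accepting exactly when both do. Equivalent product states are then merged.
With 5 states:
        a   b  
>  q0   q1  q0 
   q1   q1  q2 
   q2   q1  q3 
   q3   q1  q4 
 * q4   q1  q4 
(> = start, * = accepting)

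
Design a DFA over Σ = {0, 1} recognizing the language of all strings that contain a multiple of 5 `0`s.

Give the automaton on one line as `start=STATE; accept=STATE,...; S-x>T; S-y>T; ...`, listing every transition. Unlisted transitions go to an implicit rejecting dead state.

start=S0; accept=S0; S0-0>S1; S0-1>S0; S1-0>S2; S1-1>S1; S2-0>S3; S2-1>S2; S3-0>S4; S3-1>S3; S4-0>S0; S4-1>S4

The only thing that matters is how many `0`s have appeared, reduced mod 5. Use one state per residue: S0 for 0, …, S4 for 4. Reading `0` moves to the next residue; anything else stays put. S0 is accepting.
5 states suffice.
        0   1  
>* S0   S1  S0 
   S1   S2  S1 
   S2   S3  S2 
   S3   S4  S3 
   S4   S0  S4 
(> = start, * = accepting)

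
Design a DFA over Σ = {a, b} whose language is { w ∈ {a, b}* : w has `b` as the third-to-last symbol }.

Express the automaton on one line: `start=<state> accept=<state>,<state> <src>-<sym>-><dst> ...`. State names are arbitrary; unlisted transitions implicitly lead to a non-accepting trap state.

start=S0 accept=S11,S12,S13,S14 S0-a->S1 S0-b->S2 S1-a->S3 S1-b->S4 S2-a->S5 S2-b->S6 S3-a->S7 S3-b->S8 S4-a->S9 S4-b->S10 S5-a->S11 S5-b->S12 S6-a->S13 S6-b->S14 S7-a->S7 S7-b->S8 S8-a->S9 S8-b->S10 S9-a->S11 S9-b->S12 S10-a->S13 S10-b->S14 S11-a->S7 S11-b->S8 S12-a->S9 S12-b->S10 S13-a->S11 S13-b->S12 S14-a->S13 S14-b->S14

Because acceptance depends on a position counted from the end, the machine has to buffer the most recent 3 symbols. Make each state the string of the last up-to-3 symbols read; on input `x` shift the window left and append `x`. Accept when the buffered window has length 3 and begins with `b`.
15 states suffice.
          a    b  
>  S0     S1   S2 
   S1     S3   S4 
   S2     S5   S6 
   S3     S7   S8 
   S4     S9  S10 
   S5    S11  S12 
   S6    S13  S14 
   S7     S7   S8 
   S8     S9  S10 
   S9    S11  S12 
   S10   S13  S14 
 * S11    S7   S8 
 * S12    S9  S10 
 * S13   S11  S12 
 * S14   S13  S14 
(> = start, * = accepting)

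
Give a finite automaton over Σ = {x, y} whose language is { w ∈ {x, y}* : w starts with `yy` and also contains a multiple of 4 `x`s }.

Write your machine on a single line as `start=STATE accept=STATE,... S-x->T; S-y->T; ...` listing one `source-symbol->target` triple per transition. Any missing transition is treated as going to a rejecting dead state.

start=S0; accept=S4; S0-x->S1; S0-y->S2; S1-x->S3; S1-y->S1; S2-x->S1; S2-y->S4; S3-x->S5; S3-y->S3; S4-x->S6; S4-y->S4; S5-x->S7; S5-y->S5; S6-x->S8; S6-y->S6; S7-x->S1; S7-y->S7; S8-x->S9; S8-y->S8; S9-x->S4; S9-y->S9

Handle the two conditions separately and then intersect. The first has 4 states tracking whether the input so far still matches the prefix `yy`; the second has 4 states tracking the count of `x`s modulo 4. A product state is a pair (one from each), accepting exactly when both do.
        x   y  
>  S0   S1  S2 
   S1   S3  S1 
   S2   S1  S4 
   S3   S5  S3 
 * S4   S6  S4 
   S5   S7  S5 
   S6   S8  S6 
   S7   S1  S7 
   S8   S9  S8 
   S9   S4  S9 
(> = start, * = accepting)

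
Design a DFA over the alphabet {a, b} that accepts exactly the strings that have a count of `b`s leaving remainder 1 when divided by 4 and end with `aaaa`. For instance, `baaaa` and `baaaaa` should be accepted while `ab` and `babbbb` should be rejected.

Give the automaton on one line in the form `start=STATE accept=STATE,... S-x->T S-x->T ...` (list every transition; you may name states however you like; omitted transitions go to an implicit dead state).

Handle the two conditions separately and then intersect. The first has 4 states tracking the count of `b`s modulo 4; the second has 5 states tracking how much of the suffix `aaaa` has currently been matched. A product state is a pair (one from each), accepting exactly when both do.
          a    b  
>  S0     S1   S2 
   S1     S3   S2 
   S2     S4   S5 
   S3     S6   S2 
   S4     S7   S5 
   S5     S8   S9 
   S6    S10   S2 
   S7    S11   S5 
   S8    S12   S9 
   S9    S13   S0 
   S10   S10   S2 
   S11   S14   S5 
   S12   S15   S9 
   S13   S16   S0 
 * S14   S14   S5 
   S15   S17   S9 
   S16   S18   S0 
   S17   S17   S9 
   S18   S19   S0 
   S19   S19   S0 
(> = start, * = accepting)

start=S0 accept=S14 S0-a->S1 S0-b->S2 S1-a->S3 S1-b->S2 S2-a->S4 S2-b->S5 S3-a->S6 S3-b->S2 S4-a->S7 S4-b->S5 S5-a->S8 S5-b->S9 S6-a->S10 S6-b->S2 S7-a->S11 S7-b->S5 S8-a->S12 S8-b->S9 S9-a->S13 S9-b->S0 S10-a->S10 S10-b->S2 S11-a->S14 S11-b->S5 S12-a->S15 S12-b->S9 S13-a->S16 S13-b->S0 S14-a->S14 S14-b->S5 S15-a->S17 S15-b->S9 S16-a->S18 S16-b->S0 S17-a->S17 S17-b->S9 S18-a->S19 S18-b->S0 S19-a->S19 S19-b->S0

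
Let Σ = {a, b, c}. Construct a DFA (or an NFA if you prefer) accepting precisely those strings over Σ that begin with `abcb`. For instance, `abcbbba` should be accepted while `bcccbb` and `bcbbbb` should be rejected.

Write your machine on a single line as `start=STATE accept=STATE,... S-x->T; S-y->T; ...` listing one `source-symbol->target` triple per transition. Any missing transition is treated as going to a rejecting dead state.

start=s0; accept=s4; s0-a->s1; s0-b->s5; s0-c->s5; s1-a->s5; s1-b->s2; s1-c->s5; s2-a->s5; s2-b->s5; s2-c->s3; s3-a->s5; s3-b->s4; s3-c->s5; s4-a->s4; s4-b->s4; s4-c->s4; s5-a->s5; s5-b->s5; s5-c->s5

Walk along `abcb` while the input agrees: from s0 take `a` to s1, and so on. Any deviation drops to the rejecting sink s5. Once s4 is reached the prefix is confirmed and every continuation is accepted.
        a   b   c  
>  s0   s1  s5  s5 
   s1   s5  s2  s5 
   s2   s5  s5  s3 
   s3   s5  s4  s5 
 * s4   s4  s4  s4 
   s5   s5  s5  s5 
(> = start, * = accepting)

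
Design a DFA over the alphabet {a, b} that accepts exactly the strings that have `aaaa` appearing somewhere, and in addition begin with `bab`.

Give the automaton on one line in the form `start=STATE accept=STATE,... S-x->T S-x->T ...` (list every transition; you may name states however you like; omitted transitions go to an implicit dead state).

start=q0 accept=q8 q0-a->q1 q0-b->q2 q1-a->q1 q1-b->q1 q2-a->q3 q2-b->q1 q3-a->q1 q3-b->q4 q4-a->q5 q4-b->q4 q5-a->q6 q5-b->q4 q6-a->q7 q6-b->q4 q7-a->q8 q7-b->q4 q8-a->q8 q8-b->q8

Handle the two conditions separately and then intersect. The first has 5 states tracking whether and how much of `aaaa` has been seen; the second has 5 states tracking whether the input so far still matches the prefix `bab`. A product state is a pair (one from each), accepting exactly when both do. Minimizing collapses redundant product states.
9 states suffice.
        a   b  
>  q0   q1  q2 
   q1   q1  q1 
   q2   q3  q1 
   q3   q1  q4 
   q4   q5  q4 
   q5   q6  q4 
   q6   q7  q4 
   q7   q8  q4 
 * q8   q8  q8 
(> = start, * = accepting)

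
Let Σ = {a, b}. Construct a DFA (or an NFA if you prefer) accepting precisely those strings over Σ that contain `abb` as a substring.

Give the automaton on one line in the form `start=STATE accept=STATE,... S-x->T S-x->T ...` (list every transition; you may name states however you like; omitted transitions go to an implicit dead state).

States q0..q2 record the length of the longest prefix of `abb` that matches the current input suffix. Reaching q3 means `abb` has been seen, and we stay there forever. Accept from q3.
With 4 states:
        a   b  
>  q0   q1  q0 
   q1   q1  q2 
   q2   q1  q3 
 * q3   q3  q3 
(> = start, * = accepting)

start=q0 accept=q3 q0-a->q1 q0-b->q0 q1-a->q1 q1-b->q2 q2-a->q1 q2-b->q3 q3-a->q3 q3-b->q3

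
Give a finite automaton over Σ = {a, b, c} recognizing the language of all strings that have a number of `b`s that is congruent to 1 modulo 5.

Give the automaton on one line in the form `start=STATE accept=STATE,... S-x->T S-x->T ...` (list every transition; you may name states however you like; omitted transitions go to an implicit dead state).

start=q0 accept=q1 q0-a->q0 q0-b->q1 q0-c->q0 q1-a->q1 q1-b->q2 q1-c->q1 q2-a->q2 q2-b->q3 q2-c->q2 q3-a->q3 q3-b->q4 q3-c->q3 q4-a->q4 q4-b->q0 q4-c->q4

Keep the running count of `b`s modulo 5: each `b` advances along the cycle q0 → q1 → q2 → q3 → q4 → q0 while other symbols loop. Accept at q1.
With 5 states:
        a   b   c  
>  q0   q0  q1  q0 
 * q1   q1  q2  q1 
   q2   q2  q3  q2 
   q3   q3  q4  q3 
   q4   q4  q0  q4 
(> = start, * = accepting)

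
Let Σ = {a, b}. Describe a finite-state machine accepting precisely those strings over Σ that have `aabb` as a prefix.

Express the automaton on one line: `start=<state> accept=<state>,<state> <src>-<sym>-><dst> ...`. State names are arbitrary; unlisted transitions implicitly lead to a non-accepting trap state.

Walk along `aabb` while the input agrees: from q0 take `a` to q1, and so on. Any deviation drops to the rejecting sink q5. Once q4 is reached the prefix is confirmed and every continuation is accepted.
        a   b  
>  q0   q1  q5 
   q1   q2  q5 
   q2   q5  q3 
   q3   q5  q4 
 * q4   q4  q4 
   q5   q5  q5 
(> = start, * = accepting)

start=q0 accept=q4 q0-a->q1 q0-b->q5 q1-a->q2 q1-b->q5 q2-a->q5 q2-b->q3 q3-a->q5 q3-b->q4 q4-a->q4 q4-b->q4 q5-a->q5 q5-b->q5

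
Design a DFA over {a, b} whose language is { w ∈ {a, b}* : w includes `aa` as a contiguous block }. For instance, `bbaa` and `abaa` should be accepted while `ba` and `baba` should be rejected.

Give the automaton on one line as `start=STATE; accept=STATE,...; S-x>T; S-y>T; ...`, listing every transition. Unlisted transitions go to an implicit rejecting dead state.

start=q0; accept=q2; q0-a>q1; q0-b>q0; q1-a>q2; q1-b>q0; q2-a>q2; q2-b>q2

States q0..q1 record the length of the longest prefix of `aa` that matches the current input suffix. Reaching q2 means `aa` has been seen, and we stay there forever. Accept from q2.
A 3-state machine:
        a   b  
>  q0   q1  q0 
   q1   q2  q0 
 * q2   q2  q2 
(> = start, * = accepting)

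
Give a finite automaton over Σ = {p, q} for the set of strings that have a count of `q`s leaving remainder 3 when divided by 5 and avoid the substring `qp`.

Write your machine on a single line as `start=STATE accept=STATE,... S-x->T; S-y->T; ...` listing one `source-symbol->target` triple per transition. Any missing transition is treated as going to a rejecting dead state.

Run two small machines in parallel and take their product. The first has 5 states tracking the count of `q`s modulo 5; the second has 3 states tracking partial matches of the forbidden pattern `qp`. A product state is a pair (one from each), accepting exactly when both do. After merging equivalent states the machine shrinks.
       p  q 
>  A   A  B 
   B   C  D 
   C   C  C 
   D   C  E 
 * E   C  F 
   F   C  G 
   G   C  B 
(> = start, * = accepting)

start=A; accept=E; A-p->A; A-q->B; B-p->C; B-q->D; C-p->C; C-q->C; D-p->C; D-q->E; E-p->C; E-q->F; F-p->C; F-q->G; G-p->C; G-q->B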